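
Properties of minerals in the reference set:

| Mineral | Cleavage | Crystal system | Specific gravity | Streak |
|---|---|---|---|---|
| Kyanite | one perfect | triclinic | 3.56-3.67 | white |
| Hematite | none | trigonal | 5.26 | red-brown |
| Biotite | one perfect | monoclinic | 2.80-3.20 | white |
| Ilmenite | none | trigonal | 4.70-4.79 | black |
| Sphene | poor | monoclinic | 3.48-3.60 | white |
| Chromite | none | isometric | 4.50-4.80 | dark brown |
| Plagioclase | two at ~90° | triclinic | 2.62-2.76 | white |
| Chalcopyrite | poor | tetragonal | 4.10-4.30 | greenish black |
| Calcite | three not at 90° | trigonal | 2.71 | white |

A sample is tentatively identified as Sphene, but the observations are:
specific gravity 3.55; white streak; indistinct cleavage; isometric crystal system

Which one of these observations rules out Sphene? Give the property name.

Specific gravity 3.55: Sphene has SG 3.48-3.60 — agrees.
White streak: Sphene has white streak — agrees.
Indistinct cleavage: Sphene has cleavage poor — agrees.
Isometric crystal system: Sphene has monoclinic system — outside the reference range.
Only the crystal system is inconsistent.

crystal system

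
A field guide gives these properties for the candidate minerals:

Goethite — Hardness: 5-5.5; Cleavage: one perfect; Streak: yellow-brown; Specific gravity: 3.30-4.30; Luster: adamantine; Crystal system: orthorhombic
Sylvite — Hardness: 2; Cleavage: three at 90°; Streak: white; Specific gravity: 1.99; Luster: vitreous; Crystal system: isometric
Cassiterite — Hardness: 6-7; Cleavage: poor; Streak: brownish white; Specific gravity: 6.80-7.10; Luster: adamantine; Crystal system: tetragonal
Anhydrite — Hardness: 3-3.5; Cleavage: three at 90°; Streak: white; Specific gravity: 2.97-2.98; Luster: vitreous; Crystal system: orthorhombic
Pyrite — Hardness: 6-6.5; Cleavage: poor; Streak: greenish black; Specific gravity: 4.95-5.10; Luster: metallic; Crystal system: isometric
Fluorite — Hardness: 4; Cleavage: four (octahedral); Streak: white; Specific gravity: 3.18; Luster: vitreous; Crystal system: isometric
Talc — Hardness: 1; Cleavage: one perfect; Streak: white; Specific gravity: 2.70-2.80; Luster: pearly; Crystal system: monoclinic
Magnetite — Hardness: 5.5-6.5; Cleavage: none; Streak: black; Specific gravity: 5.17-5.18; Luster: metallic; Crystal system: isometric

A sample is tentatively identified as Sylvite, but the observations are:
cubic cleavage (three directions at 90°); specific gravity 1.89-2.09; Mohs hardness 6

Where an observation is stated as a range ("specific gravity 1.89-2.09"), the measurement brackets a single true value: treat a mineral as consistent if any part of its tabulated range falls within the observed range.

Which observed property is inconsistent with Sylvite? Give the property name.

Cubic cleavage (three directions at 90°): Sylvite has cleavage three at 90° — matches.
Specific gravity 1.89-2.09: Sylvite has SG 1.99 — matches.
Mohs hardness 6: Sylvite has hardness 2 — outside the reference range.
The hardness is the one property that does not fit.

hardness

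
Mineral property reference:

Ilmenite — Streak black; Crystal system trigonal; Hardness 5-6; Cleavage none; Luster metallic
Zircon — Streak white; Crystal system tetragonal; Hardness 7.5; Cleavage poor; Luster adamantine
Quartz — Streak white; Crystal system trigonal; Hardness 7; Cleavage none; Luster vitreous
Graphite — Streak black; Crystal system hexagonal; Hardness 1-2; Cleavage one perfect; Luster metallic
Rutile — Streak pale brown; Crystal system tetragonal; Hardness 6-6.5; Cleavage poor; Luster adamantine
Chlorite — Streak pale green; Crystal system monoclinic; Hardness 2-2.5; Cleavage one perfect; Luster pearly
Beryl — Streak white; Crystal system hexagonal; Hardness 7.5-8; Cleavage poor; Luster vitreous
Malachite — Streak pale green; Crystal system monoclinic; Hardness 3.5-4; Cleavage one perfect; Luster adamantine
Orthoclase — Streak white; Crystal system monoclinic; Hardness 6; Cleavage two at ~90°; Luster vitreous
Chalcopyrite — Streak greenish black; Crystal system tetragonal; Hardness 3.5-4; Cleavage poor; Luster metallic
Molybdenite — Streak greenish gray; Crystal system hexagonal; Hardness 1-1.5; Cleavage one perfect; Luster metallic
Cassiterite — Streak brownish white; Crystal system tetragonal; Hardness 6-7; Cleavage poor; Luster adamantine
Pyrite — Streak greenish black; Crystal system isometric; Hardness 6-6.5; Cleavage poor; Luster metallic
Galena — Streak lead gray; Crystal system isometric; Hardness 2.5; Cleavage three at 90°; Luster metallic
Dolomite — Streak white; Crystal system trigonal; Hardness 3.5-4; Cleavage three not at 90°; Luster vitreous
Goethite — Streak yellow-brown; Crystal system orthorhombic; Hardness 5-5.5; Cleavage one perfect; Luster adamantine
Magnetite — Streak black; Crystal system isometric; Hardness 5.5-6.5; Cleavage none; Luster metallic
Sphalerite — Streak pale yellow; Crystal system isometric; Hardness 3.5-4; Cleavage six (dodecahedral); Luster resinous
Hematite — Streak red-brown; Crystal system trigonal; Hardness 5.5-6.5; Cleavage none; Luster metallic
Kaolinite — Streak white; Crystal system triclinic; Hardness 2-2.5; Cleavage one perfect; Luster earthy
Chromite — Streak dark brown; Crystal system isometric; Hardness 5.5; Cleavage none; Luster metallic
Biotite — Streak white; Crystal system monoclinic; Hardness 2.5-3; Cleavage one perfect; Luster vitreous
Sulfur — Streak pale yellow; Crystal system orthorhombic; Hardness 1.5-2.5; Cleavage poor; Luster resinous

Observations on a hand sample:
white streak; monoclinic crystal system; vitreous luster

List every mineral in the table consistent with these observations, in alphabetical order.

White streak: narrows the field to Zircon, Quartz, Beryl, Orthoclase, Dolomite, Kaolinite, Biotite.
Monoclinic crystal system: narrows the field to Orthoclase, Biotite.
Vitreous luster: all remaining candidates fit.
Remaining candidates: Biotite, Orthoclase.

Biotite, Orthoclase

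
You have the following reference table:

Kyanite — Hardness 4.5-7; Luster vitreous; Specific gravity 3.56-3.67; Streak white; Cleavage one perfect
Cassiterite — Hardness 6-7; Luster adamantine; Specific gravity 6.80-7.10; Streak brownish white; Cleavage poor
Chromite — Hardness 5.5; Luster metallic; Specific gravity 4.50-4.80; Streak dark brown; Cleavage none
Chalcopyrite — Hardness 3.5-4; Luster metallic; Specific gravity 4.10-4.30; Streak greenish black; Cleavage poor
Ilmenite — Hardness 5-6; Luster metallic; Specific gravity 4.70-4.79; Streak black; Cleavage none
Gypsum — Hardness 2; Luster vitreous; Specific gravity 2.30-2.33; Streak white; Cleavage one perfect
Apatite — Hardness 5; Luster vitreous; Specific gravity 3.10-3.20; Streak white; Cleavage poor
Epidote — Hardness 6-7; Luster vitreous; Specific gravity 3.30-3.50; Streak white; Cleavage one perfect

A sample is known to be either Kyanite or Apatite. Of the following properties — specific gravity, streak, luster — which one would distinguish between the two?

Specific gravity: Kyanite 3.56-3.67, Apatite 3.10-3.20 — different.
Streak: both white — no difference.
Luster: both vitreous — no difference.
Only specific gravity differs between Kyanite and Apatite among the listed tests.

specific gravity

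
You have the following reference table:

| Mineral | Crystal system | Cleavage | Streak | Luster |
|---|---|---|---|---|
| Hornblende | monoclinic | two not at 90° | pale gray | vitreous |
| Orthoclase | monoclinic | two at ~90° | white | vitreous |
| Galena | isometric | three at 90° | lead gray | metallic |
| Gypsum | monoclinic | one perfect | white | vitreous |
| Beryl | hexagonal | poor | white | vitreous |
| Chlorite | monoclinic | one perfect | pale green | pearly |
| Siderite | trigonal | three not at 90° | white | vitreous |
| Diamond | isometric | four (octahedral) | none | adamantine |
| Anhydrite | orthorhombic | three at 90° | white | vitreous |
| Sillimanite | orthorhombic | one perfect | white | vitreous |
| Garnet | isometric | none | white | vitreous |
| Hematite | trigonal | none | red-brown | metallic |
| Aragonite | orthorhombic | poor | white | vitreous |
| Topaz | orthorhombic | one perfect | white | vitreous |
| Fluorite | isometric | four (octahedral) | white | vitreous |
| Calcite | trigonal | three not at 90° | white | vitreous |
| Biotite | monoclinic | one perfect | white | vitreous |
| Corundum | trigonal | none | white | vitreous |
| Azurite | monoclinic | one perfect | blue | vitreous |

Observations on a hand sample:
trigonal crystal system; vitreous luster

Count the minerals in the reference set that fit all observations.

3

Trigonal crystal system: narrows the field to Siderite, Hematite, Calcite, Corundum.
Vitreous luster excludes Hematite.
Consistent with every observation: Calcite, Corundum, Siderite.
That is 3 minerals.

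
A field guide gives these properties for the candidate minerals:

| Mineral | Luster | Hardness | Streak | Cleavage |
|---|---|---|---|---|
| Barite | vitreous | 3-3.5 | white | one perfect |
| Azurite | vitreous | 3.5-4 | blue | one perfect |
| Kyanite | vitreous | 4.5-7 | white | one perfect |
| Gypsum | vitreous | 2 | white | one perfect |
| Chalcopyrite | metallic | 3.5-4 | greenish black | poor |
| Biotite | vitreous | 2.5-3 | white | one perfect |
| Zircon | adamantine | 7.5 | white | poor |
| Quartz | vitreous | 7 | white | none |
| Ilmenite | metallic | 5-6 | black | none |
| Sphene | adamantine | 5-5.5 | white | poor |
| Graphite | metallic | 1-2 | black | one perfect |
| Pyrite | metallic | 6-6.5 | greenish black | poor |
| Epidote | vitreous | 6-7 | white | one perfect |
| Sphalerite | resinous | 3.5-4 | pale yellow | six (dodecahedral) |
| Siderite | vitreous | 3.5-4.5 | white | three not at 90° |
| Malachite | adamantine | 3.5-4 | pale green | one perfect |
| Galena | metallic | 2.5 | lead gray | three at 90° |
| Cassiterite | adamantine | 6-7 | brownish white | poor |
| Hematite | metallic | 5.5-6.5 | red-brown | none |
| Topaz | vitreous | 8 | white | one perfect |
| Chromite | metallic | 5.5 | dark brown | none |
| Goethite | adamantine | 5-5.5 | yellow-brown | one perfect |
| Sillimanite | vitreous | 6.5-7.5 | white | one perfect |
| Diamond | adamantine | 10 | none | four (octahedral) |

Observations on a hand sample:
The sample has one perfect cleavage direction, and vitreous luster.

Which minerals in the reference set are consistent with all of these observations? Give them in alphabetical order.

Azurite, Barite, Biotite, Epidote, Gypsum, Kyanite, Sillimanite, Topaz

One perfect cleavage direction: leaves Barite, Azurite, Kyanite, Gypsum, Biotite, Graphite, Epidote, Malachite, Topaz, Goethite, Sillimanite.
Vitreous luster rules out Graphite, Malachite, Goethite.
The minerals that satisfy all observations are Azurite, Barite, Biotite, Epidote, Gypsum, Kyanite, Sillimanite, Topaz.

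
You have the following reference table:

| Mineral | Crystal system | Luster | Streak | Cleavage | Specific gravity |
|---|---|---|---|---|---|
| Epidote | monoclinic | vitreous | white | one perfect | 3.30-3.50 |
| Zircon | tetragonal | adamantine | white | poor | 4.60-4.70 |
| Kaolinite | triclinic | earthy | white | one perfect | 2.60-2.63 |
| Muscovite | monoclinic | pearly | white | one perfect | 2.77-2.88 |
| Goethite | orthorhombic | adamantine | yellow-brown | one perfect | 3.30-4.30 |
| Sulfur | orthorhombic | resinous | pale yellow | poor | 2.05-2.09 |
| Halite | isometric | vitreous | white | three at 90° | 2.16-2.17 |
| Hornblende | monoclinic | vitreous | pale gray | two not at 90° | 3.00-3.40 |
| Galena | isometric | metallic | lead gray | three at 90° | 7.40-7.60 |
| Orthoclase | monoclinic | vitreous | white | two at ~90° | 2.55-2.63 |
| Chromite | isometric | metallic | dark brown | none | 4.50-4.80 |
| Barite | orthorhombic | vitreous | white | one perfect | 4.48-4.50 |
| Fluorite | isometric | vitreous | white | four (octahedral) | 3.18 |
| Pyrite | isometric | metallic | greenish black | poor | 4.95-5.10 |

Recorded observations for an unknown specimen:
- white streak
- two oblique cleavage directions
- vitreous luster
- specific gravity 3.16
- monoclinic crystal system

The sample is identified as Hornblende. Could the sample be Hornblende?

No

White streak — Hornblende has pale gray streak; a mismatch.
Two oblique cleavage directions — consistent with Hornblende (cleavage two not at 90°).
Vitreous luster — consistent with Hornblende (vitreous luster).
Specific gravity 3.16 — consistent with Hornblende (SG 3.00-3.40).
Monoclinic crystal system — consistent with Hornblende (monoclinic system).
The streak observation rules out Hornblende.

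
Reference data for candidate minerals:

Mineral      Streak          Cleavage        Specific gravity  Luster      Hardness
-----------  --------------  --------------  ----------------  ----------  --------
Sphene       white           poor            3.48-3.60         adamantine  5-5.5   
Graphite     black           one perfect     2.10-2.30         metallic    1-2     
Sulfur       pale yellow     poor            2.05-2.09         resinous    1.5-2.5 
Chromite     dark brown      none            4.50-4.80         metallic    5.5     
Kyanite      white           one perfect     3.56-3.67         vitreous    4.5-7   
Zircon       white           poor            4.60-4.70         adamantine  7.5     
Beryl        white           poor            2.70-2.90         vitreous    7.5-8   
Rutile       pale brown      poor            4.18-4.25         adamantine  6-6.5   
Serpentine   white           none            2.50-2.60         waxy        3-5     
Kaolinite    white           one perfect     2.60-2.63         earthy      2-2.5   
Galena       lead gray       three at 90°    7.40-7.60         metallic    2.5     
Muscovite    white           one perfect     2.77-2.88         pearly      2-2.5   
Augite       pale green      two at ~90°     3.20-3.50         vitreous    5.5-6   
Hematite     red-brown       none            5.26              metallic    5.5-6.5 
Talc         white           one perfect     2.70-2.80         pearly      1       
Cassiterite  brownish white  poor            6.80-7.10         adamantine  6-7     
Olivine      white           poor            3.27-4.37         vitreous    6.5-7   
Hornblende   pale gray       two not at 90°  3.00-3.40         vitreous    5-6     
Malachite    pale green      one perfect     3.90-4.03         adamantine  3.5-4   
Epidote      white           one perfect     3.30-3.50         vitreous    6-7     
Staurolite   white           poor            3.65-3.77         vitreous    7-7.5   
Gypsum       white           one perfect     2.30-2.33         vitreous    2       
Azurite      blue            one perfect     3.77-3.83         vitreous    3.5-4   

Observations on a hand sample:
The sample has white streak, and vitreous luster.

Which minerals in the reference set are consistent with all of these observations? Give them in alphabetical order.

White streak — only Sphene, Kyanite, Zircon, Beryl, Serpentine, Kaolinite, Muscovite, Talc, Olivine, Epidote, Staurolite, Gypsum remain.
Vitreous luster eliminates Sphene, Zircon, Serpentine, Kaolinite, Muscovite, Talc.
The minerals that satisfy all observations are Beryl, Epidote, Gypsum, Kyanite, Olivine, Staurolite.

Beryl, Epidote, Gypsum, Kyanite, Olivine, Staurolite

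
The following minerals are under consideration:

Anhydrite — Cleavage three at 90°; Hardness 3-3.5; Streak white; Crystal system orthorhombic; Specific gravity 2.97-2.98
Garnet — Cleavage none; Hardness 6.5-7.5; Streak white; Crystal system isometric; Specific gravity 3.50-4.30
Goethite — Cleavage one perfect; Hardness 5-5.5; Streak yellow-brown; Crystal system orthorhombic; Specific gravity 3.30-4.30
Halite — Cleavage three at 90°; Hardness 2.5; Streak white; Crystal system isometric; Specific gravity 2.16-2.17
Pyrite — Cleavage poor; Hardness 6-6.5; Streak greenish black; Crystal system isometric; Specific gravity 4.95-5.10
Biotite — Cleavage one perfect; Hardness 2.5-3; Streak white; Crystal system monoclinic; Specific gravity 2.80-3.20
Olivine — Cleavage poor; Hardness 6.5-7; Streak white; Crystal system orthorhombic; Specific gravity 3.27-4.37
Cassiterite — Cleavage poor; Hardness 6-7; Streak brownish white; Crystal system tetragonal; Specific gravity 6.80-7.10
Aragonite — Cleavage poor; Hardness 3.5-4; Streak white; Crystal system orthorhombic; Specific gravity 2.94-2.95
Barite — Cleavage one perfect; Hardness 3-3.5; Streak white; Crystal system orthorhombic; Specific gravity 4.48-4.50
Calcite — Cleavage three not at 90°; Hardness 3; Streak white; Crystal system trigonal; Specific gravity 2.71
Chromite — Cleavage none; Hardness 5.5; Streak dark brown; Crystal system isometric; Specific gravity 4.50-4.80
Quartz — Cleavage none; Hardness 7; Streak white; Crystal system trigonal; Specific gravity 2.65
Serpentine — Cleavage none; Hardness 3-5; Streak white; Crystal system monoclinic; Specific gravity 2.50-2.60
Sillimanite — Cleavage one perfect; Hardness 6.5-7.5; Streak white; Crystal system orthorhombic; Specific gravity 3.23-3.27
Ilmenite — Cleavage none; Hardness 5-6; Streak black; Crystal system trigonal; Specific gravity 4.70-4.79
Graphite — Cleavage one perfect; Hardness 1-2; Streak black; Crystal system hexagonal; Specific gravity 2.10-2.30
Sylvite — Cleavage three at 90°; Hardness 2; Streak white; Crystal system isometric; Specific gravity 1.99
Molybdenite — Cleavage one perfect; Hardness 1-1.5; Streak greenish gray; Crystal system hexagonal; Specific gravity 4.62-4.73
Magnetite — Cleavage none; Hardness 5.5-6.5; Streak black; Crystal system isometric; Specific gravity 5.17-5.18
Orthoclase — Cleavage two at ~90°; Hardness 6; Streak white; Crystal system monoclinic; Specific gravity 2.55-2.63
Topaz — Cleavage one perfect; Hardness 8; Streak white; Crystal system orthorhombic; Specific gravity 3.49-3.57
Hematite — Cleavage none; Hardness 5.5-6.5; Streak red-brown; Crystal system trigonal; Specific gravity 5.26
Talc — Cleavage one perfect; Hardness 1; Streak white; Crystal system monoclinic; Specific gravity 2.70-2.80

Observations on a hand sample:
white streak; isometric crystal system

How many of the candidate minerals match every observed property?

White streak — leaves Anhydrite, Garnet, Halite, Biotite, Olivine, Aragonite, Barite, Calcite, Quartz, Serpentine, Sillimanite, Sylvite, Orthoclase, Topaz, Talc.
Isometric crystal system — narrows the field to Garnet, Halite, Sylvite.
The minerals that satisfy all observations are Garnet, Halite, Sylvite.
That is 3 minerals.

3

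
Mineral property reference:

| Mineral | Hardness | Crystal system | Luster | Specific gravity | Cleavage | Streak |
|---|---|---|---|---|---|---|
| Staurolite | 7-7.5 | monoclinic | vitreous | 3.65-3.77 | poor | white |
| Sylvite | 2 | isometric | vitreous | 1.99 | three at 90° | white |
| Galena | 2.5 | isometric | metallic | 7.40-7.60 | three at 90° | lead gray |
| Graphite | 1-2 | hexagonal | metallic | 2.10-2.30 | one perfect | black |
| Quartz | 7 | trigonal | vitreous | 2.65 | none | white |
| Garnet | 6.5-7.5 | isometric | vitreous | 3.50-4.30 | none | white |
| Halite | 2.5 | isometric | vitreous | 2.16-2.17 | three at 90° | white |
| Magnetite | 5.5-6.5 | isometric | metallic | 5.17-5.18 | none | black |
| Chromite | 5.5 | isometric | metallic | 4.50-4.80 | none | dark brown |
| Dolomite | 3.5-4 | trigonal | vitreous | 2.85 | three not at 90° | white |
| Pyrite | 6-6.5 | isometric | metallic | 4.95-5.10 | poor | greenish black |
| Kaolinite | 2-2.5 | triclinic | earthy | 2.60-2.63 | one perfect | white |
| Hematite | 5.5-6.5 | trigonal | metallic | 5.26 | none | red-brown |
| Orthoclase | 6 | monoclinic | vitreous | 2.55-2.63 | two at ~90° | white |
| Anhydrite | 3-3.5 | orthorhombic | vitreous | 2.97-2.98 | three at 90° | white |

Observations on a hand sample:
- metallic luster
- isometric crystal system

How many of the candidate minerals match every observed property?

Metallic luster — leaves Galena, Graphite, Magnetite, Chromite, Pyrite, Hematite.
Isometric crystal system is inconsistent with Graphite, Hematite.
Remaining candidates: Chromite, Galena, Magnetite, Pyrite.
That is 4 minerals.

4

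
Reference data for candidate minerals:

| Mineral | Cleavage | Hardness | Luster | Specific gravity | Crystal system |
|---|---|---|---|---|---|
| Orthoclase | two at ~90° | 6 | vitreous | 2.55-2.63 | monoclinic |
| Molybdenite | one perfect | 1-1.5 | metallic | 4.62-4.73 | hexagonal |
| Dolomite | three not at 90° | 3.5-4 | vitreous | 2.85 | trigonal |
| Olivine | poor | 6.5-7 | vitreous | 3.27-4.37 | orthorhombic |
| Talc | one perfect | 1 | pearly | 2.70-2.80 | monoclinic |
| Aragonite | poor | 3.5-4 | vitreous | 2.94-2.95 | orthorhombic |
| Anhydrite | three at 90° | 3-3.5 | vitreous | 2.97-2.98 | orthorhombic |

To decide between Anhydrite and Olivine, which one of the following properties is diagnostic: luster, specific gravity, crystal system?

Luster: both vitreous — identical.
Specific gravity: Anhydrite 2.97-2.98, Olivine 3.27-4.37 — different.
Crystal system: both orthorhombic — identical.
Of the listed properties, specific gravity is the one that separates them.

specific gravity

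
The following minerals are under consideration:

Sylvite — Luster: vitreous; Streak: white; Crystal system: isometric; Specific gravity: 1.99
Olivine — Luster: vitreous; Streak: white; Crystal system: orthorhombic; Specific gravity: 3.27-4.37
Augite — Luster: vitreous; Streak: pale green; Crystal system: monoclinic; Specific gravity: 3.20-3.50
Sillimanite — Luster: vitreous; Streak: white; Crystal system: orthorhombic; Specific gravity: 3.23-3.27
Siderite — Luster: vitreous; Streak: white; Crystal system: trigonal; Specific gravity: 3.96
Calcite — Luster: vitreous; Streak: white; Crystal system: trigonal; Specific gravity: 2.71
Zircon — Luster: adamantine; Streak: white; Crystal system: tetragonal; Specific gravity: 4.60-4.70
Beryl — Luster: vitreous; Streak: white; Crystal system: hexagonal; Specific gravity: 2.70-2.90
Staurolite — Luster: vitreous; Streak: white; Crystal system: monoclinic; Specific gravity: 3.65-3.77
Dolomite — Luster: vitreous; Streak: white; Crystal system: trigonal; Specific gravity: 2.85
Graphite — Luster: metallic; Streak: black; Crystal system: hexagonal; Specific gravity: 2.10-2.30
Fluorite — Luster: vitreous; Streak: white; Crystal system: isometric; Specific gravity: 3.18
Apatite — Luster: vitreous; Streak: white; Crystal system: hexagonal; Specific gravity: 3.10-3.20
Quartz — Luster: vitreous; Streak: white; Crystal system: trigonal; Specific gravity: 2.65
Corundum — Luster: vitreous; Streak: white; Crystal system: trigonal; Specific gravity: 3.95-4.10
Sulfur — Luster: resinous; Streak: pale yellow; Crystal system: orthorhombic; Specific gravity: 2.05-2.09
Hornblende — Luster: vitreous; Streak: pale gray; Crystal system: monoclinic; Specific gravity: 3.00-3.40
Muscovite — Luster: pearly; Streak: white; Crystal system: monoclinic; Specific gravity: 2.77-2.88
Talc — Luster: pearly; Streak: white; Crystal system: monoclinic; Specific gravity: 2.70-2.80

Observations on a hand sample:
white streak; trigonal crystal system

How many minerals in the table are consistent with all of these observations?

White streak is inconsistent with Augite, Graphite, Sulfur, Hornblende.
Trigonal crystal system — Siderite, Calcite, Dolomite, Quartz, Corundum remain.
Consistent with every observation: Calcite, Corundum, Dolomite, Quartz, Siderite.
That is 5 minerals.

5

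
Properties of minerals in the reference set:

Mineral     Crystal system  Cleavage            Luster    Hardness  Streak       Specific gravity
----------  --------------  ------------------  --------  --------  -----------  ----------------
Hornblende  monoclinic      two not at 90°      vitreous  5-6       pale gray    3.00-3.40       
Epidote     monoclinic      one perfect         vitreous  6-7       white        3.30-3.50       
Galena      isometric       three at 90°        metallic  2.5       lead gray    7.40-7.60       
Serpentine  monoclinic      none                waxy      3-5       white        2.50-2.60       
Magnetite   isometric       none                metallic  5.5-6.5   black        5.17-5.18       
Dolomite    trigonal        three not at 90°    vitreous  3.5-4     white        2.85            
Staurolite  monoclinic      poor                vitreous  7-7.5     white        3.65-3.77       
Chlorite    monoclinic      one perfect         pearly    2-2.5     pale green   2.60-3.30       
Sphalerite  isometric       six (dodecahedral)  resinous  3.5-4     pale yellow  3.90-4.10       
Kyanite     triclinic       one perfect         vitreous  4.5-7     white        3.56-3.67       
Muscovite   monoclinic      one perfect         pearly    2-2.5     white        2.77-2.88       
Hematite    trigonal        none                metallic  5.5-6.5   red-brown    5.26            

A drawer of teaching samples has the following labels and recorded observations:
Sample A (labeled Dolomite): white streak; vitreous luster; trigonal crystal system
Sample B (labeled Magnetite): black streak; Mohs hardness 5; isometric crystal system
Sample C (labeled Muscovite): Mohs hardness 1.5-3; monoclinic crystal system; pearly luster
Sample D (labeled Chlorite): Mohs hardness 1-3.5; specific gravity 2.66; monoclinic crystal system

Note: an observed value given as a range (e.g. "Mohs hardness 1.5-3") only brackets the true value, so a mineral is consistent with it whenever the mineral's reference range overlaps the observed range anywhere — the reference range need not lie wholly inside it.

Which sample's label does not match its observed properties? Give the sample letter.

B

Sample A: every observation is compatible with the reference values for Dolomite.
Sample B: Mohs hardness 5 is outside the reference for Magnetite (hardness 5.5-6.5) — mislabeled.
Sample C: every observation is compatible with the reference values for Muscovite.
Sample D: every observation is compatible with the reference values for Chlorite.
The mislabeled specimen is B.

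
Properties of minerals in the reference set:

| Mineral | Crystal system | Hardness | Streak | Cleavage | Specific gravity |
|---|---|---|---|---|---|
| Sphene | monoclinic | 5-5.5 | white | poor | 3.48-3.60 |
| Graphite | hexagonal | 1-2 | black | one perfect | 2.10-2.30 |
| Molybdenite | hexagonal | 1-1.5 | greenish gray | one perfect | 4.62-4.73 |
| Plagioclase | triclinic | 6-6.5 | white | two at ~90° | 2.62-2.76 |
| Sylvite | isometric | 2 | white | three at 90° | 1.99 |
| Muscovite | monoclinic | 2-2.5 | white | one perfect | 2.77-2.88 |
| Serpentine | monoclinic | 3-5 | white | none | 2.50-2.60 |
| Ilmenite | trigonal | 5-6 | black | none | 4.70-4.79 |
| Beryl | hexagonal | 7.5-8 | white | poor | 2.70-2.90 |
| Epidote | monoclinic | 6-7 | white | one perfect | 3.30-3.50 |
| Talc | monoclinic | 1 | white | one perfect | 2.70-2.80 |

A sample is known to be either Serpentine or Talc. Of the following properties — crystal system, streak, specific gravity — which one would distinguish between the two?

Crystal system: both monoclinic — identical.
Streak: both white — identical.
Specific gravity: Serpentine 2.50-2.60, Talc 2.70-2.80 — different.
Only specific gravity differs between Serpentine and Talc among the listed tests.

specific gravity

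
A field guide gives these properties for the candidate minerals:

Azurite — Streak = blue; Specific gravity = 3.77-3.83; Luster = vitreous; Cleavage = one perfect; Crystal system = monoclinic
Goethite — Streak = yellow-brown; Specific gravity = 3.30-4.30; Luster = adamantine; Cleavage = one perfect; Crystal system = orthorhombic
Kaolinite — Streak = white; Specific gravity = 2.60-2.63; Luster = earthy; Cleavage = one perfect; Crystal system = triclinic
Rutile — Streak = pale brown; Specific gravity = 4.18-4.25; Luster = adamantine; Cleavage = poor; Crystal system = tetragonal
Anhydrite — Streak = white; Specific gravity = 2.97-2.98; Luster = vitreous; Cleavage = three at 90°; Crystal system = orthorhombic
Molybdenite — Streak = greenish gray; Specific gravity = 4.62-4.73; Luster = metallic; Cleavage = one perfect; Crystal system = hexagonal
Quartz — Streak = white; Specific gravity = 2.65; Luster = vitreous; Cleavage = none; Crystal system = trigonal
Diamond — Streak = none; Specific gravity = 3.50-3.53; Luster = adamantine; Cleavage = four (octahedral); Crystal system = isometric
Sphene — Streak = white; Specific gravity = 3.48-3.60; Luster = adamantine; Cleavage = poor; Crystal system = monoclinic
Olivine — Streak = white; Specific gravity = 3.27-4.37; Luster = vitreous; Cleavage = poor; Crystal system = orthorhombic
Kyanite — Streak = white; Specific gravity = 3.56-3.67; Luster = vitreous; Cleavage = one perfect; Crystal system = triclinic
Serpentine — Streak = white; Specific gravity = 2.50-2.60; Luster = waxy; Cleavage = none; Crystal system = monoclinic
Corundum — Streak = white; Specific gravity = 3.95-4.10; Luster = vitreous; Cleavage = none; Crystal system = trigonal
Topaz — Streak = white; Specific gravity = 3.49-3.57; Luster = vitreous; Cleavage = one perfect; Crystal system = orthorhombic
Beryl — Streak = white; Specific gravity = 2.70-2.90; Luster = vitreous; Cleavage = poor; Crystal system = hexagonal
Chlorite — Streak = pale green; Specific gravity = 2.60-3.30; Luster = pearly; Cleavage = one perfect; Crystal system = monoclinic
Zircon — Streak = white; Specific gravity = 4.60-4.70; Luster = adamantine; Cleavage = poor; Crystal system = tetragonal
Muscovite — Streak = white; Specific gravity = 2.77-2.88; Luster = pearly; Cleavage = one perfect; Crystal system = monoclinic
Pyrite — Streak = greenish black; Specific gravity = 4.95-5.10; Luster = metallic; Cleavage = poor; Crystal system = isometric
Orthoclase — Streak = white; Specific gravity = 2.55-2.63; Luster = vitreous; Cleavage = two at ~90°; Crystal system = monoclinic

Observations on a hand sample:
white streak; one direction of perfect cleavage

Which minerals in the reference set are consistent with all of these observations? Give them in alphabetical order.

White streak — Kaolinite, Anhydrite, Quartz, Sphene, Olivine, Kyanite, Serpentine, Corundum, Topaz, Beryl, Zircon, Muscovite, Orthoclase remain.
One direction of perfect cleavage — only Kaolinite, Kyanite, Topaz, Muscovite remain.
Remaining candidates: Kaolinite, Kyanite, Muscovite, Topaz.

Kaolinite, Kyanite, Muscovite, Topaz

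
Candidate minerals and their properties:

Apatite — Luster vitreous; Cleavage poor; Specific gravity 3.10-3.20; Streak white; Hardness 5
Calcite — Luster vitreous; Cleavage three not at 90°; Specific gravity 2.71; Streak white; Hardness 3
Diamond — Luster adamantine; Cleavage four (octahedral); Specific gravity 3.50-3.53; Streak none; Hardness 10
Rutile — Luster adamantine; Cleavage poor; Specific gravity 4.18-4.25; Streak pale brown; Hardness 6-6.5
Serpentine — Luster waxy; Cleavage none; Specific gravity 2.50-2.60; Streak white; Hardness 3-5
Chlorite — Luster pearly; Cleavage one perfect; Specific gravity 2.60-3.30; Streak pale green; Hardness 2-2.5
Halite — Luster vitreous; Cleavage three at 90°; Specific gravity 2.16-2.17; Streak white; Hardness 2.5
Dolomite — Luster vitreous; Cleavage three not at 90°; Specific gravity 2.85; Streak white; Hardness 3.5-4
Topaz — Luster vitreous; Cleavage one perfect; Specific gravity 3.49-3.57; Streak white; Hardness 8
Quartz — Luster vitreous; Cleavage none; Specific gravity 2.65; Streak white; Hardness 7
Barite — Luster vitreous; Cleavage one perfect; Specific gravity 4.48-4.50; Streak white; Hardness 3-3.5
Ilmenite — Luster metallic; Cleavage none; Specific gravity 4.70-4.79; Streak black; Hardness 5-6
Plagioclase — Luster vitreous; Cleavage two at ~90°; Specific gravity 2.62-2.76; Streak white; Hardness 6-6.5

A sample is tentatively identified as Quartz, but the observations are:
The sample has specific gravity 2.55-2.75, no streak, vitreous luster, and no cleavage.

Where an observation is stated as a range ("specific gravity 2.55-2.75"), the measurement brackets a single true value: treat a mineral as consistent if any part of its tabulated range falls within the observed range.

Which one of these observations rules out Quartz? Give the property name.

streak

Specific gravity 2.55-2.75: Quartz has SG 2.65 — agrees.
No streak: Quartz has white streak — outside the reference range.
Vitreous luster: Quartz has vitreous luster — agrees.
No cleavage: Quartz has cleavage none — agrees.
The streak is the one property that does not fit.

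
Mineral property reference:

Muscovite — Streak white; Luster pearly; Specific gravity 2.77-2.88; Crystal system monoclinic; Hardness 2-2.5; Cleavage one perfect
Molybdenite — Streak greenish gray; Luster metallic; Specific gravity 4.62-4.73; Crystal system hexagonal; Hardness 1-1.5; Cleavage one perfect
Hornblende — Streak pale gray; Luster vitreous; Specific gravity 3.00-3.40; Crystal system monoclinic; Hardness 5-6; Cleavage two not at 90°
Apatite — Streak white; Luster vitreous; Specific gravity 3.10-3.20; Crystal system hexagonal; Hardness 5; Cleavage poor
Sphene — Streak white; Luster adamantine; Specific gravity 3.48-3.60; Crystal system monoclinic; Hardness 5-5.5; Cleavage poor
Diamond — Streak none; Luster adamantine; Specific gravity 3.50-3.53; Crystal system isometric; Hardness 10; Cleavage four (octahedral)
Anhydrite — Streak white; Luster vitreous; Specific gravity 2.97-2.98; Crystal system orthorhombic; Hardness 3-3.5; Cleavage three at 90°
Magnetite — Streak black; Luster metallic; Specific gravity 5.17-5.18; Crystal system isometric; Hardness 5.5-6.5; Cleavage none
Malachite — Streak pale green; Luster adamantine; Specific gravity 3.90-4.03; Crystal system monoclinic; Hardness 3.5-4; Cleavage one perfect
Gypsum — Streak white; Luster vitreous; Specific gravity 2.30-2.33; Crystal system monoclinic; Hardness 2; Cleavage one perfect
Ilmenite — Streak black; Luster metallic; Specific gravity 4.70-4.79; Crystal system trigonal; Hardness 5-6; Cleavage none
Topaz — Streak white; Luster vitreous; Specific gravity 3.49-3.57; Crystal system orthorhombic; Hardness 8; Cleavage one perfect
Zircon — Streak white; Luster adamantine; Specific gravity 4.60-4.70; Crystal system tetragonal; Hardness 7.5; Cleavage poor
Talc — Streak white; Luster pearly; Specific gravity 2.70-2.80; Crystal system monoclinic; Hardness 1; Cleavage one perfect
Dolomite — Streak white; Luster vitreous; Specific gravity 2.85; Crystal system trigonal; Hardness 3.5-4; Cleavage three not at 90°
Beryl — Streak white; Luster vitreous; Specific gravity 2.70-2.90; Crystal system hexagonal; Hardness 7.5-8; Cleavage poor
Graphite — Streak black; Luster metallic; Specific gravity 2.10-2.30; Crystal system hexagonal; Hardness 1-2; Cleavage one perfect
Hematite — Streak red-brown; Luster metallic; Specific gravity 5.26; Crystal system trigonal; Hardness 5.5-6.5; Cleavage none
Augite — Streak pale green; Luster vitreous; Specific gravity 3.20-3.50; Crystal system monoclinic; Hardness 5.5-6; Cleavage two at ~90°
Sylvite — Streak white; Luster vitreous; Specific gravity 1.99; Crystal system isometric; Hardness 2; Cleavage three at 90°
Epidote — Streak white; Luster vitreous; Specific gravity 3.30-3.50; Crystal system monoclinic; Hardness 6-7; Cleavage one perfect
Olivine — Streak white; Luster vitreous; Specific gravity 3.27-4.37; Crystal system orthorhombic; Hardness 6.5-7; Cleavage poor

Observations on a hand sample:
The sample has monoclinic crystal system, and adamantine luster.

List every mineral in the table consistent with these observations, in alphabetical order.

Malachite, Sphene

Monoclinic crystal system: narrows the field to Muscovite, Hornblende, Sphene, Malachite, Gypsum, Talc, Augite, Epidote.
Adamantine luster: Sphene, Malachite remain.
The minerals that satisfy all observations are Malachite, Sphene.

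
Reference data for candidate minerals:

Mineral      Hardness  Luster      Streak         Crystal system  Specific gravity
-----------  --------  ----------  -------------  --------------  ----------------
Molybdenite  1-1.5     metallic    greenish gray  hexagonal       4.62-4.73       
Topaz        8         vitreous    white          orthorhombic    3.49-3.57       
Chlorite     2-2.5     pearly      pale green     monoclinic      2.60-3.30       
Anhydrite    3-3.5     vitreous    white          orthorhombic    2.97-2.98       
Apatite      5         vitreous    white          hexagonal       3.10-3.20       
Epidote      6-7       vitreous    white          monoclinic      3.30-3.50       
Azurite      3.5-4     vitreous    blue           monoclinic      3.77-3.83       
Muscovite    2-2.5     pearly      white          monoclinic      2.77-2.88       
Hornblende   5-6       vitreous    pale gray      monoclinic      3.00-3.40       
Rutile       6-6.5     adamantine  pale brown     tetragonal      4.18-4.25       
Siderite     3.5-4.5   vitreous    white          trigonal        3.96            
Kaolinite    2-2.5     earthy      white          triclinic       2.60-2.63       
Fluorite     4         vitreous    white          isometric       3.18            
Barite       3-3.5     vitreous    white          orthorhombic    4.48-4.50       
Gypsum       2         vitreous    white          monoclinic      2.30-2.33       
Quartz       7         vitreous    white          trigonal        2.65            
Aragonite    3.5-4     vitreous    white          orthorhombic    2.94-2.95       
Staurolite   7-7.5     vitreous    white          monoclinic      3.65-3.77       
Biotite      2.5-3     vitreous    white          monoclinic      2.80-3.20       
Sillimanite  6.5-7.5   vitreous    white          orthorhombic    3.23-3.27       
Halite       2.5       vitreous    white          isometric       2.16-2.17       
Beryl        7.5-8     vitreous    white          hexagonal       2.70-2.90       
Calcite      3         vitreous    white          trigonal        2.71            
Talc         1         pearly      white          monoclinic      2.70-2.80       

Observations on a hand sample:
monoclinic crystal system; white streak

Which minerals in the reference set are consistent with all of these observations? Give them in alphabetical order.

Monoclinic crystal system — narrows the field to Chlorite, Epidote, Azurite, Muscovite, Hornblende, Gypsum, Staurolite, Biotite, Talc.
White streak is inconsistent with Chlorite, Azurite, Hornblende.
The minerals that satisfy all observations are Biotite, Epidote, Gypsum, Muscovite, Staurolite, Talc.

Biotite, Epidote, Gypsum, Muscovite, Staurolite, Talc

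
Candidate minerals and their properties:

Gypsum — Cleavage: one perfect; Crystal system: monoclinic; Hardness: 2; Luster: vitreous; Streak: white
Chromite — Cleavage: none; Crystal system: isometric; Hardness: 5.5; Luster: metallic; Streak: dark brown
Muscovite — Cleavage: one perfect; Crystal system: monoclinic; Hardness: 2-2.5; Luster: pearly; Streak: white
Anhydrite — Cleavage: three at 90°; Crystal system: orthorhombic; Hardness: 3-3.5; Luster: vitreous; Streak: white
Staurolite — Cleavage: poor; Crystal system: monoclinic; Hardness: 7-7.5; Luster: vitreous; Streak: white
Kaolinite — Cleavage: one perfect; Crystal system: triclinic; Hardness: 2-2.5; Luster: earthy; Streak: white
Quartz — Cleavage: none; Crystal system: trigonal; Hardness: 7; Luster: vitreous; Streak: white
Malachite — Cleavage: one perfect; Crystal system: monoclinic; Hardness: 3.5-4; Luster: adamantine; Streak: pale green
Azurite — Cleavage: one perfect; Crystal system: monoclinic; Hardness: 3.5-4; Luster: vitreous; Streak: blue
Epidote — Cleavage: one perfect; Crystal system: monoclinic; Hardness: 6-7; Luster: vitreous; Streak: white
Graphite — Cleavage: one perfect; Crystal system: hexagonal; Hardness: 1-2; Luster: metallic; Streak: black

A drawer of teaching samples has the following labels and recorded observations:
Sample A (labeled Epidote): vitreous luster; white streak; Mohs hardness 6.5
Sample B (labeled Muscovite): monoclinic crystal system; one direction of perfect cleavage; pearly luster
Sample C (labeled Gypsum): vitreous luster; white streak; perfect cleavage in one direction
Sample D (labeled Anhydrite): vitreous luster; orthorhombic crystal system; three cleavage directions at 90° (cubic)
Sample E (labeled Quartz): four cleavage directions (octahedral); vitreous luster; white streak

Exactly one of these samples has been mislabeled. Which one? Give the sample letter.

E

Sample A: every observation is compatible with the reference values for Epidote.
Sample B: every observation is compatible with the reference values for Muscovite.
Sample C: every observation is compatible with the reference values for Gypsum.
Sample D: every observation is compatible with the reference values for Anhydrite.
Sample E: Quartz has cleavage none, but the record shows four cleavage directions (octahedral) — this label is wrong.
Only sample E is inconsistent with its label.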